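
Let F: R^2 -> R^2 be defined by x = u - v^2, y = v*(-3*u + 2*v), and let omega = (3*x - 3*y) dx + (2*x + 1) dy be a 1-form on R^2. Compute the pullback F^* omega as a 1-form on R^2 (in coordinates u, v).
F^* omega = (3*u*v + 3*u + 6*v^3 - 9*v^2 - 3*v) du + (-6*u^2 - 12*u*v^2 + 2*u*v - 3*u + 10*v^3 + 4*v) dv

Using F^*(f dg) = (f ∘ F) d(g ∘ F), substitute each coordinate x_i by F_i(u, v) in f_i, and replace dx_i by d F_i = (∂F_i/∂u) du + (∂F_i/∂v) dv.
  For the x component: f_1(F) = 9*u*v + 3*u - 9*v^2; d F_1 = (1) du + (-2*v) dv
  For the y component: f_2(F) = 2*u - 2*v^2 + 1; d F_2 = (-3*v) du + (-3*u + 4*v) dv
Combining and collecting du, dv coefficients:
  coeff of du: 3*u*v + 3*u + 6*v^3 - 9*v^2 - 3*v
  coeff of dv: -6*u^2 - 12*u*v^2 + 2*u*v - 3*u + 10*v^3 + 4*v
F^* omega = (3*u*v + 3*u + 6*v^3 - 9*v^2 - 3*v) du + (-6*u^2 - 12*u*v^2 + 2*u*v - 3*u + 10*v^3 + 4*v) dv.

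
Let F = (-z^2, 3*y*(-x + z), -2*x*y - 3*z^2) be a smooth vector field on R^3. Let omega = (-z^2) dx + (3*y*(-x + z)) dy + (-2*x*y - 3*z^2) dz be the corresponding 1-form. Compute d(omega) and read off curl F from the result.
d(omega) = (-2*x - 3*y) dy ∧ dz + (2*y - 2*z) dz ∧ dx + (-3*y) dx ∧ dy; curl F = (-2*x - 3*y, 2*y - 2*z, -3*y)

d omega = sum_{i<j} (∂f_j/∂x_i - ∂f_i/∂x_j) dx_i ∧ dx_j. Under the identification (dy ∧ dz, dz ∧ dx, dx ∧ dy) ↔ (e_x, e_y, e_z), the coefficients are exactly the components of curl F. Compute:
  ∂R/∂y - ∂Q/∂z = (-2*x) - (3*y) = -2*x - 3*y
  ∂P/∂z - ∂R/∂x = (-2*z) - (-2*y) = 2*y - 2*z
  ∂Q/∂x - ∂P/∂y = (-3*y) - (0) = -3*y.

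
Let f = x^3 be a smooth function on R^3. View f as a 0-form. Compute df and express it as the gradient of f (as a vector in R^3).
df = (3*x^2) dx + (0) dy + (0) dz; grad f = (3*x^2, 0, 0)

For a 0-form f, d f = (∂f/∂x) dx + (∂f/∂y) dy + (∂f/∂z) dz. The components of the vector representation are exactly the entries of grad f in Cartesian coordinates:
  ∂f/∂x = 3*x^2
  ∂f/∂y = 0
  ∂f/∂z = 0.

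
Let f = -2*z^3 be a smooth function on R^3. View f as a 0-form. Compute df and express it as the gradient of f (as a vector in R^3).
df = (0) dx + (0) dy + (-6*z^2) dz; grad f = (0, 0, -6*z^2)

For a 0-form f, d f = (∂f/∂x) dx + (∂f/∂y) dy + (∂f/∂z) dz. The components of the vector representation are exactly the entries of grad f in Cartesian coordinates:
  ∂f/∂x = 0
  ∂f/∂y = 0
  ∂f/∂z = -6*z^2.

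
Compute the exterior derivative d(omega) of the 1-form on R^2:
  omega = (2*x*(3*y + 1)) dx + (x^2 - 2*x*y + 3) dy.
d(omega) = (-4*x - 2*y) dx ∧ dy

For a 1-form omega = sum_i f_i dx_i, the exterior derivative is
  d(omega) = sum_{i < j} (∂f_j/∂x_i - ∂f_i/∂x_j) dx_i ∧ dx_j.
  coefficient of dx ∧ dy: ∂f_2/∂x - ∂f_1/∂y = ∂(x^2 - 2*x*y + 3)/∂x - ∂(2*x*(3*y + 1))/∂y = -4*x - 2*y
Assembling: d(omega) = (-4*x - 2*y) dx ∧ dy.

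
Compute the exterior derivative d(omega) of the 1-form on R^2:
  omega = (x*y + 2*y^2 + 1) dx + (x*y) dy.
d(omega) = (-x - 3*y) dx ∧ dy

For a 1-form omega = sum_i f_i dx_i, the exterior derivative is
  d(omega) = sum_{i < j} (∂f_j/∂x_i - ∂f_i/∂x_j) dx_i ∧ dx_j.
  coefficient of dx ∧ dy: ∂f_2/∂x - ∂f_1/∂y = ∂(x*y)/∂x - ∂(x*y + 2*y^2 + 1)/∂y = -x - 3*y
Assembling: d(omega) = (-x - 3*y) dx ∧ dy.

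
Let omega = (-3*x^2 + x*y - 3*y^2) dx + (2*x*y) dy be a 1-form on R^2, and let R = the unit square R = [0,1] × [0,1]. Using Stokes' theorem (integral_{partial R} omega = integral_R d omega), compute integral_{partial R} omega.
integral_(partial R) omega = 7/2

Stokes: integral_partial_R omega = integral_R d omega with d omega = (∂Q/∂x - ∂P/∂y) dx ∧ dy.
  ∂Q/∂x = 2*y
  ∂P/∂y = x - 6*y
  integrand = ∂Q/∂x - ∂P/∂y = -x + 8*y.
Integrating over R: integral_0^1 integral_0^1 (-x + 8*y) dx dy = 7/2.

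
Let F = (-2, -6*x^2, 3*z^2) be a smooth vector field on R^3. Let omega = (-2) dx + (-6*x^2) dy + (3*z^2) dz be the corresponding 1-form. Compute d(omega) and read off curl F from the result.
d(omega) = (0) dy ∧ dz + (0) dz ∧ dx + (-12*x) dx ∧ dy; curl F = (0, 0, -12*x)

d omega = sum_{i<j} (∂f_j/∂x_i - ∂f_i/∂x_j) dx_i ∧ dx_j. Under the identification (dy ∧ dz, dz ∧ dx, dx ∧ dy) ↔ (e_x, e_y, e_z), the coefficients are exactly the components of curl F. Compute:
  ∂R/∂y - ∂Q/∂z = (0) - (0) = 0
  ∂P/∂z - ∂R/∂x = (0) - (0) = 0
  ∂Q/∂x - ∂P/∂y = (-12*x) - (0) = -12*x.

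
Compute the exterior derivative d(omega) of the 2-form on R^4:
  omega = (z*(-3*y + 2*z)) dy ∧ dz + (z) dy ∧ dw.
d(omega) = (-1) dy ∧ dz ∧ dw

For a 2-form omega = sum_{i<j} g_{ij} dx_i ∧ dx_j, the exterior derivative is
  d(omega) = sum_{i<j} d(g_{ij}) ∧ dx_i ∧ dx_j = sum_{i<j, k} (∂g_{ij}/∂x_k) dx_k ∧ dx_i ∧ dx_j.
Expand each term, using dx_k ∧ dx_i ∧ dx_j = sgn(permutation) dx_{(a)} ∧ dx_{(b)} ∧ dx_{(c)} with (a < b < c) sorted:
  d(z) includes (∂/∂z)(z) dz = (1) dz, which multiplied by dy ∧ dw gives (-1) dy ∧ dz ∧ dw
Collecting like 3-forms: d(omega) = (-1) dy ∧ dz ∧ dw.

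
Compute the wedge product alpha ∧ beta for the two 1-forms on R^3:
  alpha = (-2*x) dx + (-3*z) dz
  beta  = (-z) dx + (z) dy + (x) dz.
alpha ∧ beta = (-2*x*z) dx ∧ dy + (-2*x^2 - 3*z^2) dx ∧ dz + (3*z^2) dy ∧ dz

Distribute the wedge, using dx_i ∧ dx_j = -dx_j ∧ dx_i and dx_i ∧ dx_i = 0. For each pair (i, j) with i < j, the coefficient of dx_i ∧ dx_j in alpha ∧ beta is (alpha_i * beta_j - alpha_j * beta_i). Collecting: alpha ∧ beta = (-2*x*z) dx ∧ dy + (-2*x^2 - 3*z^2) dx ∧ dz + (3*z^2) dy ∧ dz.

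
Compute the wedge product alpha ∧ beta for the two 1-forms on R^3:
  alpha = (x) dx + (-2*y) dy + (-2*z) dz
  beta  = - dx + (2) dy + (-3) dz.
alpha ∧ beta = (2*x - 2*y) dx ∧ dy + (-3*x - 2*z) dx ∧ dz + (6*y + 4*z) dy ∧ dz

Distribute the wedge, using dx_i ∧ dx_j = -dx_j ∧ dx_i and dx_i ∧ dx_i = 0. For each pair (i, j) with i < j, the coefficient of dx_i ∧ dx_j in alpha ∧ beta is (alpha_i * beta_j - alpha_j * beta_i). Collecting: alpha ∧ beta = (2*x - 2*y) dx ∧ dy + (-3*x - 2*z) dx ∧ dz + (6*y + 4*z) dy ∧ dz.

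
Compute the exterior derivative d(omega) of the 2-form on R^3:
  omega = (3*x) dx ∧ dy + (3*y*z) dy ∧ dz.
d(omega) = 0

For a 2-form omega = sum_{i<j} g_{ij} dx_i ∧ dx_j, the exterior derivative is
  d(omega) = sum_{i<j} d(g_{ij}) ∧ dx_i ∧ dx_j = sum_{i<j, k} (∂g_{ij}/∂x_k) dx_k ∧ dx_i ∧ dx_j.
Expand each term, using dx_k ∧ dx_i ∧ dx_j = sgn(permutation) dx_{(a)} ∧ dx_{(b)} ∧ dx_{(c)} with (a < b < c) sorted:

Collecting like 3-forms: d(omega) = 0.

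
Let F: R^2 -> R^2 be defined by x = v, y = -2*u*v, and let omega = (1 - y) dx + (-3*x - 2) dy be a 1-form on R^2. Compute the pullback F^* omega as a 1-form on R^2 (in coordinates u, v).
F^* omega = (2*v*(3*v + 2)) du + (8*u*v + 4*u + 1) dv

Using F^*(f dg) = (f ∘ F) d(g ∘ F), substitute each coordinate x_i by F_i(u, v) in f_i, and replace dx_i by d F_i = (∂F_i/∂u) du + (∂F_i/∂v) dv.
  For the x component: f_1(F) = 2*u*v + 1; d F_1 = (0) du + (1) dv
  For the y component: f_2(F) = -3*v - 2; d F_2 = (-2*v) du + (-2*u) dv
Combining and collecting du, dv coefficients:
  coeff of du: 2*v*(3*v + 2)
  coeff of dv: 8*u*v + 4*u + 1
F^* omega = (2*v*(3*v + 2)) du + (8*u*v + 4*u + 1) dv.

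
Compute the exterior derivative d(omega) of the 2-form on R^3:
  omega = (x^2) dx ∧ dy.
d(omega) = 0

For a 2-form omega = sum_{i<j} g_{ij} dx_i ∧ dx_j, the exterior derivative is
  d(omega) = sum_{i<j} d(g_{ij}) ∧ dx_i ∧ dx_j = sum_{i<j, k} (∂g_{ij}/∂x_k) dx_k ∧ dx_i ∧ dx_j.
Expand each term, using dx_k ∧ dx_i ∧ dx_j = sgn(permutation) dx_{(a)} ∧ dx_{(b)} ∧ dx_{(c)} with (a < b < c) sorted:

Collecting like 3-forms: d(omega) = 0.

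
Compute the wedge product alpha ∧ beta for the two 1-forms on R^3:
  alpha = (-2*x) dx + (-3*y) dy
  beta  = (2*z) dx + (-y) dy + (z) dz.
alpha ∧ beta = (2*y*(x + 3*z)) dx ∧ dy + (-2*x*z) dx ∧ dz + (-3*y*z) dy ∧ dz

Distribute the wedge, using dx_i ∧ dx_j = -dx_j ∧ dx_i and dx_i ∧ dx_i = 0. For each pair (i, j) with i < j, the coefficient of dx_i ∧ dx_j in alpha ∧ beta is (alpha_i * beta_j - alpha_j * beta_i). Collecting: alpha ∧ beta = (2*y*(x + 3*z)) dx ∧ dy + (-2*x*z) dx ∧ dz + (-3*y*z) dy ∧ dz.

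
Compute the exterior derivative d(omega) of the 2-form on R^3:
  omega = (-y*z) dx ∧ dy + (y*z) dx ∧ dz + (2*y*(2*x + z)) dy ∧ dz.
d(omega) = (3*y - z) dx ∧ dy ∧ dz

For a 2-form omega = sum_{i<j} g_{ij} dx_i ∧ dx_j, the exterior derivative is
  d(omega) = sum_{i<j} d(g_{ij}) ∧ dx_i ∧ dx_j = sum_{i<j, k} (∂g_{ij}/∂x_k) dx_k ∧ dx_i ∧ dx_j.
Expand each term, using dx_k ∧ dx_i ∧ dx_j = sgn(permutation) dx_{(a)} ∧ dx_{(b)} ∧ dx_{(c)} with (a < b < c) sorted:
  d(-y*z) includes (∂/∂z)(-y*z) dz = (-y) dz, which multiplied by dx ∧ dy gives (-y) dx ∧ dy ∧ dz
  d(y*z) includes (∂/∂y)(y*z) dy = (z) dy, which multiplied by dx ∧ dz gives (-z) dx ∧ dy ∧ dz
  d(2*y*(2*x + z)) includes (∂/∂x)(2*y*(2*x + z)) dx = (4*y) dx, which multiplied by dy ∧ dz gives (4*y) dx ∧ dy ∧ dz
Collecting like 3-forms: d(omega) = (3*y - z) dx ∧ dy ∧ dz.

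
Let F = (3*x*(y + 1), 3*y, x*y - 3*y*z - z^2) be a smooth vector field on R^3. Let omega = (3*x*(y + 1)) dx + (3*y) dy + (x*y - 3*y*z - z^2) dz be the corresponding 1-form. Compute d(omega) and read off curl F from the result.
d(omega) = (x - 3*z) dy ∧ dz + (-y) dz ∧ dx + (-3*x) dx ∧ dy; curl F = (x - 3*z, -y, -3*x)

d omega = sum_{i<j} (∂f_j/∂x_i - ∂f_i/∂x_j) dx_i ∧ dx_j. Under the identification (dy ∧ dz, dz ∧ dx, dx ∧ dy) ↔ (e_x, e_y, e_z), the coefficients are exactly the components of curl F. Compute:
  ∂R/∂y - ∂Q/∂z = (x - 3*z) - (0) = x - 3*z
  ∂P/∂z - ∂R/∂x = (0) - (y) = -y
  ∂Q/∂x - ∂P/∂y = (0) - (3*x) = -3*x.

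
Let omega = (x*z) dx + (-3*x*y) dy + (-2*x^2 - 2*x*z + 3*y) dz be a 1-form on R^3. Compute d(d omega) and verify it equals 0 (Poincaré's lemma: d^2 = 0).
d(d omega) = 0

Step 1: d omega = sum_{i<j} (∂f_j/∂x_i - ∂f_i/∂x_j) dx_i ∧ dx_j:
  coeff of dx ∧ dy: -3*y
  coeff of dx ∧ dz: -5*x - 2*z
  coeff of dy ∧ dz: 3
Step 2: Apply d again to each 2-form coefficient. The only possible 3-form in R^3 is dx ∧ dy ∧ dz, with coefficient
  ∂(coeff of dy∧dz)/∂x - ∂(coeff of dx∧dz)/∂y + ∂(coeff of dx∧dy)/∂z
  = ∂/∂x (3) - ∂/∂y (-5*x - 2*z) + ∂/∂z (-3*y).
Each of these terms simplifies to sums of mixed partials that cancel in pairs. The result is 0 (by equality of mixed partials for smooth functions — Schwarz / Clairaut).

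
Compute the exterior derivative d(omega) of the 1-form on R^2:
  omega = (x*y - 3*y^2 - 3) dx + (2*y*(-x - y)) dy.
d(omega) = (-x + 4*y) dx ∧ dy

For a 1-form omega = sum_i f_i dx_i, the exterior derivative is
  d(omega) = sum_{i < j} (∂f_j/∂x_i - ∂f_i/∂x_j) dx_i ∧ dx_j.
  coefficient of dx ∧ dy: ∂f_2/∂x - ∂f_1/∂y = ∂(2*y*(-x - y))/∂x - ∂(x*y - 3*y^2 - 3)/∂y = -x + 4*y
Assembling: d(omega) = (-x + 4*y) dx ∧ dy.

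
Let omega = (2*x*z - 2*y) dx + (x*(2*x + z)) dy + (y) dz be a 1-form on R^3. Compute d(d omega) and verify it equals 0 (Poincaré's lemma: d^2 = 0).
d(d omega) = 0

Step 1: d omega = sum_{i<j} (∂f_j/∂x_i - ∂f_i/∂x_j) dx_i ∧ dx_j:
  coeff of dx ∧ dy: 4*x + z + 2
  coeff of dx ∧ dz: -2*x
  coeff of dy ∧ dz: 1 - x
Step 2: Apply d again to each 2-form coefficient. The only possible 3-form in R^3 is dx ∧ dy ∧ dz, with coefficient
  ∂(coeff of dy∧dz)/∂x - ∂(coeff of dx∧dz)/∂y + ∂(coeff of dx∧dy)/∂z
  = ∂/∂x (1 - x) - ∂/∂y (-2*x) + ∂/∂z (4*x + z + 2).
Each of these terms simplifies to sums of mixed partials that cancel in pairs. The result is 0 (by equality of mixed partials for smooth functions — Schwarz / Clairaut).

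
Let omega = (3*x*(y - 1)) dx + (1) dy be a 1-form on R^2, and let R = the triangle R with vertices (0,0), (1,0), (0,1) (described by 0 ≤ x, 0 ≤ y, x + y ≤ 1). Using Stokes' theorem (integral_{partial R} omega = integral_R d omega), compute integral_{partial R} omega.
integral_(partial R) omega = -1/2

Stokes: integral_partial_R omega = integral_R d omega with d omega = (∂Q/∂x - ∂P/∂y) dx ∧ dy.
  ∂Q/∂x = 0
  ∂P/∂y = 3*x
  integrand = ∂Q/∂x - ∂P/∂y = -3*x.
Integrating over R: integral_0^1 integral_0^{1-x} (-3*x) dy dx = -1/2.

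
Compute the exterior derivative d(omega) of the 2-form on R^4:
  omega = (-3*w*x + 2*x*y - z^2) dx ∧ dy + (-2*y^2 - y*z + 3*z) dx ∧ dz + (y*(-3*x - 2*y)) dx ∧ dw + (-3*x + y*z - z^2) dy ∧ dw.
d(omega) = (4*y - z) dx ∧ dy ∧ dz + (4*y - 3) dx ∧ dy ∧ dw + (-y + 2*z) dy ∧ dz ∧ dw

For a 2-form omega = sum_{i<j} g_{ij} dx_i ∧ dx_j, the exterior derivative is
  d(omega) = sum_{i<j} d(g_{ij}) ∧ dx_i ∧ dx_j = sum_{i<j, k} (∂g_{ij}/∂x_k) dx_k ∧ dx_i ∧ dx_j.
Expand each term, using dx_k ∧ dx_i ∧ dx_j = sgn(permutation) dx_{(a)} ∧ dx_{(b)} ∧ dx_{(c)} with (a < b < c) sorted:
  d(-3*w*x + 2*x*y - z^2) includes (∂/∂z)(-3*w*x + 2*x*y - z^2) dz = (-2*z) dz, which multiplied by dx ∧ dy gives (-2*z) dx ∧ dy ∧ dz
  d(-3*w*x + 2*x*y - z^2) includes (∂/∂w)(-3*w*x + 2*x*y - z^2) dw = (-3*x) dw, which multiplied by dx ∧ dy gives (-3*x) dx ∧ dy ∧ dw
  d(-2*y^2 - y*z + 3*z) includes (∂/∂y)(-2*y^2 - y*z + 3*z) dy = (-4*y - z) dy, which multiplied by dx ∧ dz gives (4*y + z) dx ∧ dy ∧ dz
  d(y*(-3*x - 2*y)) includes (∂/∂y)(y*(-3*x - 2*y)) dy = (-3*x - 4*y) dy, which multiplied by dx ∧ dw gives (3*x + 4*y) dx ∧ dy ∧ dw
  d(-3*x + y*z - z^2) includes (∂/∂x)(-3*x + y*z - z^2) dx = (-3) dx, which multiplied by dy ∧ dw gives (-3) dx ∧ dy ∧ dw
  d(-3*x + y*z - z^2) includes (∂/∂z)(-3*x + y*z - z^2) dz = (y - 2*z) dz, which multiplied by dy ∧ dw gives (-y + 2*z) dy ∧ dz ∧ dw
Collecting like 3-forms: d(omega) = (4*y - z) dx ∧ dy ∧ dz + (4*y - 3) dx ∧ dy ∧ dw + (-y + 2*z) dy ∧ dz ∧ dw.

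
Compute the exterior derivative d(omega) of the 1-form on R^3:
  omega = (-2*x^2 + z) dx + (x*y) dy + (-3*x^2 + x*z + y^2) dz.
d(omega) = (y) dx ∧ dy + (-6*x + z - 1) dx ∧ dz + (2*y) dy ∧ dz

For a 1-form omega = sum_i f_i dx_i, the exterior derivative is
  d(omega) = sum_{i < j} (∂f_j/∂x_i - ∂f_i/∂x_j) dx_i ∧ dx_j.
  coefficient of dx ∧ dy: ∂f_2/∂x - ∂f_1/∂y = ∂(x*y)/∂x - ∂(-2*x^2 + z)/∂y = y
  coefficient of dx ∧ dz: ∂f_3/∂x - ∂f_1/∂z = ∂(-3*x^2 + x*z + y^2)/∂x - ∂(-2*x^2 + z)/∂z = -6*x + z - 1
  coefficient of dy ∧ dz: ∂f_3/∂y - ∂f_2/∂z = ∂(-3*x^2 + x*z + y^2)/∂y - ∂(x*y)/∂z = 2*y
Assembling: d(omega) = (y) dx ∧ dy + (-6*x + z - 1) dx ∧ dz + (2*y) dy ∧ dz.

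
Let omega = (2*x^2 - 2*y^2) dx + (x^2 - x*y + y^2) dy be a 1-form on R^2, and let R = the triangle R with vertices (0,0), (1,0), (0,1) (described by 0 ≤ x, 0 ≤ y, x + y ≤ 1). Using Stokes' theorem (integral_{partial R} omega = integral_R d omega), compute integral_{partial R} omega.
integral_(partial R) omega = 5/6

Stokes: integral_partial_R omega = integral_R d omega with d omega = (∂Q/∂x - ∂P/∂y) dx ∧ dy.
  ∂Q/∂x = 2*x - y
  ∂P/∂y = -4*y
  integrand = ∂Q/∂x - ∂P/∂y = 2*x + 3*y.
Integrating over R: integral_0^1 integral_0^{1-x} (2*x + 3*y) dy dx = 5/6.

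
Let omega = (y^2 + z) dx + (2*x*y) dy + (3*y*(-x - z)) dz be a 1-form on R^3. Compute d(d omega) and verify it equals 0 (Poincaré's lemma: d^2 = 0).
d(d omega) = 0

Step 1: d omega = sum_{i<j} (∂f_j/∂x_i - ∂f_i/∂x_j) dx_i ∧ dx_j:
  coeff of dx ∧ dy: 0
  coeff of dx ∧ dz: -3*y - 1
  coeff of dy ∧ dz: -3*x - 3*z
Step 2: Apply d again to each 2-form coefficient. The only possible 3-form in R^3 is dx ∧ dy ∧ dz, with coefficient
  ∂(coeff of dy∧dz)/∂x - ∂(coeff of dx∧dz)/∂y + ∂(coeff of dx∧dy)/∂z
  = ∂/∂x (-3*x - 3*z) - ∂/∂y (-3*y - 1) + ∂/∂z (0).
Each of these terms simplifies to sums of mixed partials that cancel in pairs. The result is 0 (by equality of mixed partials for smooth functions — Schwarz / Clairaut).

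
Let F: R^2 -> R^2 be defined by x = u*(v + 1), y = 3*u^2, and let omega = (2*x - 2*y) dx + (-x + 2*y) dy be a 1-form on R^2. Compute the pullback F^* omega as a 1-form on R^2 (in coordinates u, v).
F^* omega = (2*u*(18*u^2 - 6*u*v - 6*u + v^2 + 2*v + 1)) du + (2*u^2*(-3*u + v + 1)) dv

Using F^*(f dg) = (f ∘ F) d(g ∘ F), substitute each coordinate x_i by F_i(u, v) in f_i, and replace dx_i by d F_i = (∂F_i/∂u) du + (∂F_i/∂v) dv.
  For the x component: f_1(F) = 2*u*(-3*u + v + 1); d F_1 = (v + 1) du + (u) dv
  For the y component: f_2(F) = u*(6*u - v - 1); d F_2 = (6*u) du + (0) dv
Combining and collecting du, dv coefficients:
  coeff of du: 2*u*(18*u^2 - 6*u*v - 6*u + v^2 + 2*v + 1)
  coeff of dv: 2*u^2*(-3*u + v + 1)
F^* omega = (2*u*(18*u^2 - 6*u*v - 6*u + v^2 + 2*v + 1)) du + (2*u^2*(-3*u + v + 1)) dv.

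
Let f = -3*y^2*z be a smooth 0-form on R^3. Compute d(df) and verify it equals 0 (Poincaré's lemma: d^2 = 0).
d(df) = 0

Step 1: df = sum_i (∂f/∂x_i) dx_i = (0) dx + (-6*y*z) dy + (-3*y^2) dz.
Step 2: Apply d again. Using the 1-form formula, the coefficient of dx ∧ dy in d(df) is ∂^2 f/∂x ∂y - ∂^2 f/∂y ∂x = (0) - (0) = 0 (equality of mixed partials for smooth f).
Similarly for dx ∧ dz and dy ∧ dz — all coefficients vanish. So d(df) = 0.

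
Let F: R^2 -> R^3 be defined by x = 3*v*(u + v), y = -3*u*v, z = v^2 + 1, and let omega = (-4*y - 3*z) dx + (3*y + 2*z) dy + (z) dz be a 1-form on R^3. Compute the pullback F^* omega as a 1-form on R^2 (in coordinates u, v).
F^* omega = (3*v*(21*u*v - 5*v^2 - 5)) du + (63*u^2*v + 57*u*v^2 - 15*u - 16*v^3 - 16*v) dv

Using F^*(f dg) = (f ∘ F) d(g ∘ F), substitute each coordinate x_i by F_i(u, v) in f_i, and replace dx_i by d F_i = (∂F_i/∂u) du + (∂F_i/∂v) dv.
  For the x component: f_1(F) = 12*u*v - 3*v^2 - 3; d F_1 = (3*v) du + (3*u + 6*v) dv
  For the y component: f_2(F) = -9*u*v + 2*v^2 + 2; d F_2 = (-3*v) du + (-3*u) dv
  For the z component: f_3(F) = v^2 + 1; d F_3 = (0) du + (2*v) dv
Combining and collecting du, dv coefficients:
  coeff of du: 3*v*(21*u*v - 5*v^2 - 5)
  coeff of dv: 63*u^2*v + 57*u*v^2 - 15*u - 16*v^3 - 16*v
F^* omega = (3*v*(21*u*v - 5*v^2 - 5)) du + (63*u^2*v + 57*u*v^2 - 15*u - 16*v^3 - 16*v) dv.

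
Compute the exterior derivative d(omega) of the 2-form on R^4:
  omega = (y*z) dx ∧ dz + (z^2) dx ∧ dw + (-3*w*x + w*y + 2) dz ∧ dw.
d(omega) = (-z) dx ∧ dy ∧ dz + (-3*w - 2*z) dx ∧ dz ∧ dw + (w) dy ∧ dz ∧ dw

For a 2-form omega = sum_{i<j} g_{ij} dx_i ∧ dx_j, the exterior derivative is
  d(omega) = sum_{i<j} d(g_{ij}) ∧ dx_i ∧ dx_j = sum_{i<j, k} (∂g_{ij}/∂x_k) dx_k ∧ dx_i ∧ dx_j.
Expand each term, using dx_k ∧ dx_i ∧ dx_j = sgn(permutation) dx_{(a)} ∧ dx_{(b)} ∧ dx_{(c)} with (a < b < c) sorted:
  d(y*z) includes (∂/∂y)(y*z) dy = (z) dy, which multiplied by dx ∧ dz gives (-z) dx ∧ dy ∧ dz
  d(z^2) includes (∂/∂z)(z^2) dz = (2*z) dz, which multiplied by dx ∧ dw gives (-2*z) dx ∧ dz ∧ dw
  d(-3*w*x + w*y + 2) includes (∂/∂x)(-3*w*x + w*y + 2) dx = (-3*w) dx, which multiplied by dz ∧ dw gives (-3*w) dx ∧ dz ∧ dw
  d(-3*w*x + w*y + 2) includes (∂/∂y)(-3*w*x + w*y + 2) dy = (w) dy, which multiplied by dz ∧ dw gives (w) dy ∧ dz ∧ dw
Collecting like 3-forms: d(omega) = (-z) dx ∧ dy ∧ dz + (-3*w - 2*z) dx ∧ dz ∧ dw + (w) dy ∧ dz ∧ dw.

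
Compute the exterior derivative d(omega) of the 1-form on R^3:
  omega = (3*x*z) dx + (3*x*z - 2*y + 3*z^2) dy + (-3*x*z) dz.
d(omega) = (3*z) dx ∧ dy + (-3*x - 3*z) dx ∧ dz + (-3*x - 6*z) dy ∧ dz

For a 1-form omega = sum_i f_i dx_i, the exterior derivative is
  d(omega) = sum_{i < j} (∂f_j/∂x_i - ∂f_i/∂x_j) dx_i ∧ dx_j.
  coefficient of dx ∧ dy: ∂f_2/∂x - ∂f_1/∂y = ∂(3*x*z - 2*y + 3*z^2)/∂x - ∂(3*x*z)/∂y = 3*z
  coefficient of dx ∧ dz: ∂f_3/∂x - ∂f_1/∂z = ∂(-3*x*z)/∂x - ∂(3*x*z)/∂z = -3*x - 3*z
  coefficient of dy ∧ dz: ∂f_3/∂y - ∂f_2/∂z = ∂(-3*x*z)/∂y - ∂(3*x*z - 2*y + 3*z^2)/∂z = -3*x - 6*z
Assembling: d(omega) = (3*z) dx ∧ dy + (-3*x - 3*z) dx ∧ dz + (-3*x - 6*z) dy ∧ dz.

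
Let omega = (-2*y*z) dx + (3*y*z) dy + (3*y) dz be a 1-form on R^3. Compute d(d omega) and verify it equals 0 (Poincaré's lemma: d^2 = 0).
d(d omega) = 0

Step 1: d omega = sum_{i<j} (∂f_j/∂x_i - ∂f_i/∂x_j) dx_i ∧ dx_j:
  coeff of dx ∧ dy: 2*z
  coeff of dx ∧ dz: 2*y
  coeff of dy ∧ dz: 3 - 3*y
Step 2: Apply d again to each 2-form coefficient. The only possible 3-form in R^3 is dx ∧ dy ∧ dz, with coefficient
  ∂(coeff of dy∧dz)/∂x - ∂(coeff of dx∧dz)/∂y + ∂(coeff of dx∧dy)/∂z
  = ∂/∂x (3 - 3*y) - ∂/∂y (2*y) + ∂/∂z (2*z).
Each of these terms simplifies to sums of mixed partials that cancel in pairs. The result is 0 (by equality of mixed partials for smooth functions — Schwarz / Clairaut).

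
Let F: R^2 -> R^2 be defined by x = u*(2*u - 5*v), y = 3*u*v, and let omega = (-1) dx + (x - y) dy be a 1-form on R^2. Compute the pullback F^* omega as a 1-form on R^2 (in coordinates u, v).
F^* omega = (6*u^2*v - 24*u*v^2 - 4*u + 5*v) du + (u*(6*u^2 - 24*u*v + 5)) dv

Using F^*(f dg) = (f ∘ F) d(g ∘ F), substitute each coordinate x_i by F_i(u, v) in f_i, and replace dx_i by d F_i = (∂F_i/∂u) du + (∂F_i/∂v) dv.
  For the x component: f_1(F) = -1; d F_1 = (4*u - 5*v) du + (-5*u) dv
  For the y component: f_2(F) = 2*u*(u - 4*v); d F_2 = (3*v) du + (3*u) dv
Combining and collecting du, dv coefficients:
  coeff of du: 6*u^2*v - 24*u*v^2 - 4*u + 5*v
  coeff of dv: u*(6*u^2 - 24*u*v + 5)
F^* omega = (6*u^2*v - 24*u*v^2 - 4*u + 5*v) du + (u*(6*u^2 - 24*u*v + 5)) dv.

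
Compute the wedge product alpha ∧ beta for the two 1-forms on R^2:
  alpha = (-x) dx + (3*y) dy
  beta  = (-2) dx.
alpha ∧ beta = (6*y) dx ∧ dy

Distribute the wedge, using dx_i ∧ dx_j = -dx_j ∧ dx_i and dx_i ∧ dx_i = 0. For each pair (i, j) with i < j, the coefficient of dx_i ∧ dx_j in alpha ∧ beta is (alpha_i * beta_j - alpha_j * beta_i). Collecting: alpha ∧ beta = (6*y) dx ∧ dy.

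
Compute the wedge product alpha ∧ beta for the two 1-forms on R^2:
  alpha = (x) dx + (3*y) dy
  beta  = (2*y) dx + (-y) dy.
alpha ∧ beta = (-y*(x + 6*y)) dx ∧ dy

Distribute the wedge, using dx_i ∧ dx_j = -dx_j ∧ dx_i and dx_i ∧ dx_i = 0. For each pair (i, j) with i < j, the coefficient of dx_i ∧ dx_j in alpha ∧ beta is (alpha_i * beta_j - alpha_j * beta_i). Collecting: alpha ∧ beta = (-y*(x + 6*y)) dx ∧ dy.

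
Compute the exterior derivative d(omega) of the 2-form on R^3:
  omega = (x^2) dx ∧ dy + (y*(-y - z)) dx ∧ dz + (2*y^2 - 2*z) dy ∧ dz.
d(omega) = (2*y + z) dx ∧ dy ∧ dz

For a 2-form omega = sum_{i<j} g_{ij} dx_i ∧ dx_j, the exterior derivative is
  d(omega) = sum_{i<j} d(g_{ij}) ∧ dx_i ∧ dx_j = sum_{i<j, k} (∂g_{ij}/∂x_k) dx_k ∧ dx_i ∧ dx_j.
Expand each term, using dx_k ∧ dx_i ∧ dx_j = sgn(permutation) dx_{(a)} ∧ dx_{(b)} ∧ dx_{(c)} with (a < b < c) sorted:
  d(y*(-y - z)) includes (∂/∂y)(y*(-y - z)) dy = (-2*y - z) dy, which multiplied by dx ∧ dz gives (2*y + z) dx ∧ dy ∧ dz
Collecting like 3-forms: d(omega) = (2*y + z) dx ∧ dy ∧ dz.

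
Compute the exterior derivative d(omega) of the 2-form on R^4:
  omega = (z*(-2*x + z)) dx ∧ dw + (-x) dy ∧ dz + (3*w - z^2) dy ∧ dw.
d(omega) = (2*x - 2*z) dx ∧ dz ∧ dw + (-1) dx ∧ dy ∧ dz + (2*z) dy ∧ dz ∧ dw

For a 2-form omega = sum_{i<j} g_{ij} dx_i ∧ dx_j, the exterior derivative is
  d(omega) = sum_{i<j} d(g_{ij}) ∧ dx_i ∧ dx_j = sum_{i<j, k} (∂g_{ij}/∂x_k) dx_k ∧ dx_i ∧ dx_j.
Expand each term, using dx_k ∧ dx_i ∧ dx_j = sgn(permutation) dx_{(a)} ∧ dx_{(b)} ∧ dx_{(c)} with (a < b < c) sorted:
  d(z*(-2*x + z)) includes (∂/∂z)(z*(-2*x + z)) dz = (-2*x + 2*z) dz, which multiplied by dx ∧ dw gives (2*x - 2*z) dx ∧ dz ∧ dw
  d(-x) includes (∂/∂x)(-x) dx = (-1) dx, which multiplied by dy ∧ dz gives (-1) dx ∧ dy ∧ dz
  d(3*w - z^2) includes (∂/∂z)(3*w - z^2) dz = (-2*z) dz, which multiplied by dy ∧ dw gives (2*z) dy ∧ dz ∧ dw
Collecting like 3-forms: d(omega) = (2*x - 2*z) dx ∧ dz ∧ dw + (-1) dx ∧ dy ∧ dz + (2*z) dy ∧ dz ∧ dw.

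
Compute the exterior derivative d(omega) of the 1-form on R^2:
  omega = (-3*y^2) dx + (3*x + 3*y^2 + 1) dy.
d(omega) = (6*y + 3) dx ∧ dy

For a 1-form omega = sum_i f_i dx_i, the exterior derivative is
  d(omega) = sum_{i < j} (∂f_j/∂x_i - ∂f_i/∂x_j) dx_i ∧ dx_j.
  coefficient of dx ∧ dy: ∂f_2/∂x - ∂f_1/∂y = ∂(3*x + 3*y^2 + 1)/∂x - ∂(-3*y^2)/∂y = 6*y + 3
Assembling: d(omega) = (6*y + 3) dx ∧ dy.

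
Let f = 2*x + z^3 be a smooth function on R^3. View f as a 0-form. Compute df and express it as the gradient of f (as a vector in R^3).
df = (2) dx + (0) dy + (3*z^2) dz; grad f = (2, 0, 3*z^2)

For a 0-form f, d f = (∂f/∂x) dx + (∂f/∂y) dy + (∂f/∂z) dz. The components of the vector representation are exactly the entries of grad f in Cartesian coordinates:
  ∂f/∂x = 2
  ∂f/∂y = 0
  ∂f/∂z = 3*z^2.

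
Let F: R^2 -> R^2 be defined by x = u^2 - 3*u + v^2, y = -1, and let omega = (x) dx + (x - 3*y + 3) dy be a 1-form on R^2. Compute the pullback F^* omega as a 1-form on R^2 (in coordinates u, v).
F^* omega = (2*u^3 - 9*u^2 + 2*u*v^2 + 9*u - 3*v^2) du + (2*v*(u^2 - 3*u + v^2)) dv

Using F^*(f dg) = (f ∘ F) d(g ∘ F), substitute each coordinate x_i by F_i(u, v) in f_i, and replace dx_i by d F_i = (∂F_i/∂u) du + (∂F_i/∂v) dv.
  For the x component: f_1(F) = u^2 - 3*u + v^2; d F_1 = (2*u - 3) du + (2*v) dv
  For the y component: f_2(F) = u^2 - 3*u + v^2 + 6; d F_2 = (0) du + (0) dv
Combining and collecting du, dv coefficients:
  coeff of du: 2*u^3 - 9*u^2 + 2*u*v^2 + 9*u - 3*v^2
  coeff of dv: 2*v*(u^2 - 3*u + v^2)
F^* omega = (2*u^3 - 9*u^2 + 2*u*v^2 + 9*u - 3*v^2) du + (2*v*(u^2 - 3*u + v^2)) dv.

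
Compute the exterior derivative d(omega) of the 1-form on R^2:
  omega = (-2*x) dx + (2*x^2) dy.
d(omega) = (4*x) dx ∧ dy

For a 1-form omega = sum_i f_i dx_i, the exterior derivative is
  d(omega) = sum_{i < j} (∂f_j/∂x_i - ∂f_i/∂x_j) dx_i ∧ dx_j.
  coefficient of dx ∧ dy: ∂f_2/∂x - ∂f_1/∂y = ∂(2*x^2)/∂x - ∂(-2*x)/∂y = 4*x
Assembling: d(omega) = (4*x) dx ∧ dy.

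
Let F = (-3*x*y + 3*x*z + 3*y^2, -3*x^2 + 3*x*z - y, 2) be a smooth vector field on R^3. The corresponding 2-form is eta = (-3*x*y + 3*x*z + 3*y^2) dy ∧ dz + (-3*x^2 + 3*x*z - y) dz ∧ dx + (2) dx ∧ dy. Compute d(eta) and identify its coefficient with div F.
d(eta) = (-3*y + 3*z - 1) dx ∧ dy ∧ dz; div F = -3*y + 3*z - 1

For a 2-form in R^3 of the form above, applying d gives a 3-form with coefficient ∂P/∂x + ∂Q/∂y + ∂R/∂z:
  ∂P/∂x = -3*y + 3*z
  ∂Q/∂y = -1
  ∂R/∂z = 0
Sum = -3*y + 3*z - 1, which is exactly div F.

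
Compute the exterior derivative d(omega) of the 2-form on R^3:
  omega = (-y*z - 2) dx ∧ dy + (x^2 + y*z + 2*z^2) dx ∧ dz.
d(omega) = (-y - z) dx ∧ dy ∧ dz

For a 2-form omega = sum_{i<j} g_{ij} dx_i ∧ dx_j, the exterior derivative is
  d(omega) = sum_{i<j} d(g_{ij}) ∧ dx_i ∧ dx_j = sum_{i<j, k} (∂g_{ij}/∂x_k) dx_k ∧ dx_i ∧ dx_j.
Expand each term, using dx_k ∧ dx_i ∧ dx_j = sgn(permutation) dx_{(a)} ∧ dx_{(b)} ∧ dx_{(c)} with (a < b < c) sorted:
  d(-y*z - 2) includes (∂/∂z)(-y*z - 2) dz = (-y) dz, which multiplied by dx ∧ dy gives (-y) dx ∧ dy ∧ dz
  d(x^2 + y*z + 2*z^2) includes (∂/∂y)(x^2 + y*z + 2*z^2) dy = (z) dy, which multiplied by dx ∧ dz gives (-z) dx ∧ dy ∧ dz
Collecting like 3-forms: d(omega) = (-y - z) dx ∧ dy ∧ dz.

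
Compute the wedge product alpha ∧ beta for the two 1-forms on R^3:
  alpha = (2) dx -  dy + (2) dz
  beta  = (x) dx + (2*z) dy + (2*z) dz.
alpha ∧ beta = (x + 4*z) dx ∧ dy + (-2*x + 4*z) dx ∧ dz + (-6*z) dy ∧ dz

Distribute the wedge, using dx_i ∧ dx_j = -dx_j ∧ dx_i and dx_i ∧ dx_i = 0. For each pair (i, j) with i < j, the coefficient of dx_i ∧ dx_j in alpha ∧ beta is (alpha_i * beta_j - alpha_j * beta_i). Collecting: alpha ∧ beta = (x + 4*z) dx ∧ dy + (-2*x + 4*z) dx ∧ dz + (-6*z) dy ∧ dz.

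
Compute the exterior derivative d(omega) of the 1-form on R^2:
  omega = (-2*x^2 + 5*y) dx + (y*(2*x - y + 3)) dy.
d(omega) = (2*y - 5) dx ∧ dy

For a 1-form omega = sum_i f_i dx_i, the exterior derivative is
  d(omega) = sum_{i < j} (∂f_j/∂x_i - ∂f_i/∂x_j) dx_i ∧ dx_j.
  coefficient of dx ∧ dy: ∂f_2/∂x - ∂f_1/∂y = ∂(y*(2*x - y + 3))/∂x - ∂(-2*x^2 + 5*y)/∂y = 2*y - 5
Assembling: d(omega) = (2*y - 5) dx ∧ dy.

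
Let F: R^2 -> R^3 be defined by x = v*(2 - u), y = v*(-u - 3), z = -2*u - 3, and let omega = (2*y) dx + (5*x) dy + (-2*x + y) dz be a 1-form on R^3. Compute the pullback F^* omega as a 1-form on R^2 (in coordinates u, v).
F^* omega = (v*(7*u*v - 2*u - 4*v + 14)) du + (7*v*(u^2 + u - 6)) dv

Using F^*(f dg) = (f ∘ F) d(g ∘ F), substitute each coordinate x_i by F_i(u, v) in f_i, and replace dx_i by d F_i = (∂F_i/∂u) du + (∂F_i/∂v) dv.
  For the x component: f_1(F) = 2*v*(-u - 3); d F_1 = (-v) du + (2 - u) dv
  For the y component: f_2(F) = 5*v*(2 - u); d F_2 = (-v) du + (-u - 3) dv
  For the z component: f_3(F) = v*(u - 7); d F_3 = (-2) du + (0) dv
Combining and collecting du, dv coefficients:
  coeff of du: v*(7*u*v - 2*u - 4*v + 14)
  coeff of dv: 7*v*(u^2 + u - 6)
F^* omega = (v*(7*u*v - 2*u - 4*v + 14)) du + (7*v*(u^2 + u - 6)) dv.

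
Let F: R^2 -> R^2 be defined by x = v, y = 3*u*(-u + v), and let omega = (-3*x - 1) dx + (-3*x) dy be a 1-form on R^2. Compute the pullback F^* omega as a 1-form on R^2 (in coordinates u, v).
F^* omega = (9*v*(2*u - v)) du + (-9*u*v - 3*v - 1) dv

Using F^*(f dg) = (f ∘ F) d(g ∘ F), substitute each coordinate x_i by F_i(u, v) in f_i, and replace dx_i by d F_i = (∂F_i/∂u) du + (∂F_i/∂v) dv.
  For the x component: f_1(F) = -3*v - 1; d F_1 = (0) du + (1) dv
  For the y component: f_2(F) = -3*v; d F_2 = (-6*u + 3*v) du + (3*u) dv
Combining and collecting du, dv coefficients:
  coeff of du: 9*v*(2*u - v)
  coeff of dv: -9*u*v - 3*v - 1
F^* omega = (9*v*(2*u - v)) du + (-9*u*v - 3*v - 1) dv.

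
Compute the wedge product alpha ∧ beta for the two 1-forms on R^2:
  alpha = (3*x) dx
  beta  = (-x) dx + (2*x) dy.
alpha ∧ beta = (6*x^2) dx ∧ dy

Distribute the wedge, using dx_i ∧ dx_j = -dx_j ∧ dx_i and dx_i ∧ dx_i = 0. For each pair (i, j) with i < j, the coefficient of dx_i ∧ dx_j in alpha ∧ beta is (alpha_i * beta_j - alpha_j * beta_i). Collecting: alpha ∧ beta = (6*x^2) dx ∧ dy.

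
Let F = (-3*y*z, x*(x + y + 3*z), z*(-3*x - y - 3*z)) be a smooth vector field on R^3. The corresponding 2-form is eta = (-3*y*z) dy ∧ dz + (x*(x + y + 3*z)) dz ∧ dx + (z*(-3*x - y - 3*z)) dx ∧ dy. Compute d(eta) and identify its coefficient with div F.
d(eta) = (-2*x - y - 6*z) dx ∧ dy ∧ dz; div F = -2*x - y - 6*z

For a 2-form in R^3 of the form above, applying d gives a 3-form with coefficient ∂P/∂x + ∂Q/∂y + ∂R/∂z:
  ∂P/∂x = 0
  ∂Q/∂y = x
  ∂R/∂z = -3*x - y - 6*z
Sum = -2*x - y - 6*z, which is exactly div F.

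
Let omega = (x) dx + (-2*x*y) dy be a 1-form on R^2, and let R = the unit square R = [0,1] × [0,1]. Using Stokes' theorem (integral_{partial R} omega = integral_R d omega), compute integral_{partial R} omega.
integral_(partial R) omega = -1

Stokes: integral_partial_R omega = integral_R d omega with d omega = (∂Q/∂x - ∂P/∂y) dx ∧ dy.
  ∂Q/∂x = -2*y
  ∂P/∂y = 0
  integrand = ∂Q/∂x - ∂P/∂y = -2*y.
Integrating over R: integral_0^1 integral_0^1 (-2*y) dx dy = -1.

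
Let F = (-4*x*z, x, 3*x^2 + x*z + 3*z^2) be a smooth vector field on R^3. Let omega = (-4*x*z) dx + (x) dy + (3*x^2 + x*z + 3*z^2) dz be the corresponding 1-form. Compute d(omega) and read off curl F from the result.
d(omega) = (0) dy ∧ dz + (-10*x - z) dz ∧ dx + (1) dx ∧ dy; curl F = (0, -10*x - z, 1)

d omega = sum_{i<j} (∂f_j/∂x_i - ∂f_i/∂x_j) dx_i ∧ dx_j. Under the identification (dy ∧ dz, dz ∧ dx, dx ∧ dy) ↔ (e_x, e_y, e_z), the coefficients are exactly the components of curl F. Compute:
  ∂R/∂y - ∂Q/∂z = (0) - (0) = 0
  ∂P/∂z - ∂R/∂x = (-4*x) - (6*x + z) = -10*x - z
  ∂Q/∂x - ∂P/∂y = (1) - (0) = 1.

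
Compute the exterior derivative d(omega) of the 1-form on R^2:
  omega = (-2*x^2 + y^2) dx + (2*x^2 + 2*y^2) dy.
d(omega) = (4*x - 2*y) dx ∧ dy

For a 1-form omega = sum_i f_i dx_i, the exterior derivative is
  d(omega) = sum_{i < j} (∂f_j/∂x_i - ∂f_i/∂x_j) dx_i ∧ dx_j.
  coefficient of dx ∧ dy: ∂f_2/∂x - ∂f_1/∂y = ∂(2*x^2 + 2*y^2)/∂x - ∂(-2*x^2 + y^2)/∂y = 4*x - 2*y
Assembling: d(omega) = (4*x - 2*y) dx ∧ dy.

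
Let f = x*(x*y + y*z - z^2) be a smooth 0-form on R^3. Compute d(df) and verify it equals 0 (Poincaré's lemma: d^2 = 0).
d(df) = 0

Step 1: df = sum_i (∂f/∂x_i) dx_i = (2*x*y + y*z - z^2) dx + (x*(x + z)) dy + (x*(y - 2*z)) dz.
Step 2: Apply d again. Using the 1-form formula, the coefficient of dx ∧ dy in d(df) is ∂^2 f/∂x ∂y - ∂^2 f/∂y ∂x = (2*x + z) - (2*x + z) = 0 (equality of mixed partials for smooth f).
Similarly for dx ∧ dz and dy ∧ dz — all coefficients vanish. So d(df) = 0.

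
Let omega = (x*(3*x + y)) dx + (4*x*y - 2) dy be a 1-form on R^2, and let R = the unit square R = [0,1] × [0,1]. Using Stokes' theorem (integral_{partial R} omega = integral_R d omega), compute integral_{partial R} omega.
integral_(partial R) omega = 3/2

Stokes: integral_partial_R omega = integral_R d omega with d omega = (∂Q/∂x - ∂P/∂y) dx ∧ dy.
  ∂Q/∂x = 4*y
  ∂P/∂y = x
  integrand = ∂Q/∂x - ∂P/∂y = -x + 4*y.
Integrating over R: integral_0^1 integral_0^1 (-x + 4*y) dx dy = 3/2.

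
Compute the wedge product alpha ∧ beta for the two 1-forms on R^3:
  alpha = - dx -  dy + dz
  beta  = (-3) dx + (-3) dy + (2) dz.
alpha ∧ beta = (1) dx ∧ dz + (1) dy ∧ dz

Distribute the wedge, using dx_i ∧ dx_j = -dx_j ∧ dx_i and dx_i ∧ dx_i = 0. For each pair (i, j) with i < j, the coefficient of dx_i ∧ dx_j in alpha ∧ beta is (alpha_i * beta_j - alpha_j * beta_i). Collecting: alpha ∧ beta = (1) dx ∧ dz + (1) dy ∧ dz.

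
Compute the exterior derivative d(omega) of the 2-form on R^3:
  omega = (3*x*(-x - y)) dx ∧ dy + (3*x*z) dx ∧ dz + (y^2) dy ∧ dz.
d(omega) = 0

For a 2-form omega = sum_{i<j} g_{ij} dx_i ∧ dx_j, the exterior derivative is
  d(omega) = sum_{i<j} d(g_{ij}) ∧ dx_i ∧ dx_j = sum_{i<j, k} (∂g_{ij}/∂x_k) dx_k ∧ dx_i ∧ dx_j.
Expand each term, using dx_k ∧ dx_i ∧ dx_j = sgn(permutation) dx_{(a)} ∧ dx_{(b)} ∧ dx_{(c)} with (a < b < c) sorted:

Collecting like 3-forms: d(omega) = 0.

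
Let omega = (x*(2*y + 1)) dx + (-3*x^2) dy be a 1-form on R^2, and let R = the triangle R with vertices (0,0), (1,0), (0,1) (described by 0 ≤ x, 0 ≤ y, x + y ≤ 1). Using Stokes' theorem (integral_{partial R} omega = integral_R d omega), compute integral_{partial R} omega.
integral_(partial R) omega = -4/3

Stokes: integral_partial_R omega = integral_R d omega with d omega = (∂Q/∂x - ∂P/∂y) dx ∧ dy.
  ∂Q/∂x = -6*x
  ∂P/∂y = 2*x
  integrand = ∂Q/∂x - ∂P/∂y = -8*x.
Integrating over R: integral_0^1 integral_0^{1-x} (-8*x) dy dx = -4/3.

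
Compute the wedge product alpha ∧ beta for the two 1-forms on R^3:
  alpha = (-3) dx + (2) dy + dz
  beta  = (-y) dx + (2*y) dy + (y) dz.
alpha ∧ beta = (-4*y) dx ∧ dy + (-2*y) dx ∧ dz

Distribute the wedge, using dx_i ∧ dx_j = -dx_j ∧ dx_i and dx_i ∧ dx_i = 0. For each pair (i, j) with i < j, the coefficient of dx_i ∧ dx_j in alpha ∧ beta is (alpha_i * beta_j - alpha_j * beta_i). Collecting: alpha ∧ beta = (-4*y) dx ∧ dy + (-2*y) dx ∧ dz.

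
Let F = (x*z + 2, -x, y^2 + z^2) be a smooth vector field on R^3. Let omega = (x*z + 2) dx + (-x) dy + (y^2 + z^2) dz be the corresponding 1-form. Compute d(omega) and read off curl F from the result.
d(omega) = (2*y) dy ∧ dz + (x) dz ∧ dx + (-1) dx ∧ dy; curl F = (2*y, x, -1)

d omega = sum_{i<j} (∂f_j/∂x_i - ∂f_i/∂x_j) dx_i ∧ dx_j. Under the identification (dy ∧ dz, dz ∧ dx, dx ∧ dy) ↔ (e_x, e_y, e_z), the coefficients are exactly the components of curl F. Compute:
  ∂R/∂y - ∂Q/∂z = (2*y) - (0) = 2*y
  ∂P/∂z - ∂R/∂x = (x) - (0) = x
  ∂Q/∂x - ∂P/∂y = (-1) - (0) = -1.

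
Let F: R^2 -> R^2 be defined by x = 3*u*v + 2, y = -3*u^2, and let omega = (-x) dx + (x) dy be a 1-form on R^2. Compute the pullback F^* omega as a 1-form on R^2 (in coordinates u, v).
F^* omega = (-18*u^2*v - 9*u*v^2 - 12*u - 6*v) du + (3*u*(-3*u*v - 2)) dv

Using F^*(f dg) = (f ∘ F) d(g ∘ F), substitute each coordinate x_i by F_i(u, v) in f_i, and replace dx_i by d F_i = (∂F_i/∂u) du + (∂F_i/∂v) dv.
  For the x component: f_1(F) = -3*u*v - 2; d F_1 = (3*v) du + (3*u) dv
  For the y component: f_2(F) = 3*u*v + 2; d F_2 = (-6*u) du + (0) dv
Combining and collecting du, dv coefficients:
  coeff of du: -18*u^2*v - 9*u*v^2 - 12*u - 6*v
  coeff of dv: 3*u*(-3*u*v - 2)
F^* omega = (-18*u^2*v - 9*u*v^2 - 12*u - 6*v) du + (3*u*(-3*u*v - 2)) dv.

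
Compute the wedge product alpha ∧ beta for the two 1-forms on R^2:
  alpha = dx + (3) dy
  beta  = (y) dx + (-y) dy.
alpha ∧ beta = (-4*y) dx ∧ dy

Distribute the wedge, using dx_i ∧ dx_j = -dx_j ∧ dx_i and dx_i ∧ dx_i = 0. For each pair (i, j) with i < j, the coefficient of dx_i ∧ dx_j in alpha ∧ beta is (alpha_i * beta_j - alpha_j * beta_i). Collecting: alpha ∧ beta = (-4*y) dx ∧ dy.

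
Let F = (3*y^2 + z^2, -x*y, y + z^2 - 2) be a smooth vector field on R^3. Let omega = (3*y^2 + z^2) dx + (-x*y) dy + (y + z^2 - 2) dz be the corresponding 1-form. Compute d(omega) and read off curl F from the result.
d(omega) = (1) dy ∧ dz + (2*z) dz ∧ dx + (-7*y) dx ∧ dy; curl F = (1, 2*z, -7*y)

d omega = sum_{i<j} (∂f_j/∂x_i - ∂f_i/∂x_j) dx_i ∧ dx_j. Under the identification (dy ∧ dz, dz ∧ dx, dx ∧ dy) ↔ (e_x, e_y, e_z), the coefficients are exactly the components of curl F. Compute:
  ∂R/∂y - ∂Q/∂z = (1) - (0) = 1
  ∂P/∂z - ∂R/∂x = (2*z) - (0) = 2*z
  ∂Q/∂x - ∂P/∂y = (-y) - (6*y) = -7*y.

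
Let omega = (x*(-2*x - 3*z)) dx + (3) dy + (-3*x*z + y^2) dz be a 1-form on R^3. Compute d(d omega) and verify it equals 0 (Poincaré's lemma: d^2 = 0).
d(d omega) = 0

Step 1: d omega = sum_{i<j} (∂f_j/∂x_i - ∂f_i/∂x_j) dx_i ∧ dx_j:
  coeff of dx ∧ dy: 0
  coeff of dx ∧ dz: 3*x - 3*z
  coeff of dy ∧ dz: 2*y
Step 2: Apply d again to each 2-form coefficient. The only possible 3-form in R^3 is dx ∧ dy ∧ dz, with coefficient
  ∂(coeff of dy∧dz)/∂x - ∂(coeff of dx∧dz)/∂y + ∂(coeff of dx∧dy)/∂z
  = ∂/∂x (2*y) - ∂/∂y (3*x - 3*z) + ∂/∂z (0).
Each of these terms simplifies to sums of mixed partials that cancel in pairs. The result is 0 (by equality of mixed partials for smooth functions — Schwarz / Clairaut).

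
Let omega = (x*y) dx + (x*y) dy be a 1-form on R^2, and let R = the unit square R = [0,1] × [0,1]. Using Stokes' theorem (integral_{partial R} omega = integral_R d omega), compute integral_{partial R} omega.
integral_(partial R) omega = 0

Stokes: integral_partial_R omega = integral_R d omega with d omega = (∂Q/∂x - ∂P/∂y) dx ∧ dy.
  ∂Q/∂x = y
  ∂P/∂y = x
  integrand = ∂Q/∂x - ∂P/∂y = -x + y.
Integrating over R: integral_0^1 integral_0^1 (-x + y) dx dy = 0.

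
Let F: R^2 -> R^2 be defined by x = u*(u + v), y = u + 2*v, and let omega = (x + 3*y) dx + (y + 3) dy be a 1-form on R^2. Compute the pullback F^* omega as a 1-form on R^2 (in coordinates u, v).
F^* omega = (2*u^3 + 3*u^2*v + 6*u^2 + u*v^2 + 15*u*v + u + 6*v^2 + 2*v + 3) du + (u^3 + u^2*v + 3*u^2 + 6*u*v + 2*u + 4*v + 6) dv

Using F^*(f dg) = (f ∘ F) d(g ∘ F), substitute each coordinate x_i by F_i(u, v) in f_i, and replace dx_i by d F_i = (∂F_i/∂u) du + (∂F_i/∂v) dv.
  For the x component: f_1(F) = u^2 + u*v + 3*u + 6*v; d F_1 = (2*u + v) du + (u) dv
  For the y component: f_2(F) = u + 2*v + 3; d F_2 = (1) du + (2) dv
Combining and collecting du, dv coefficients:
  coeff of du: 2*u^3 + 3*u^2*v + 6*u^2 + u*v^2 + 15*u*v + u + 6*v^2 + 2*v + 3
  coeff of dv: u^3 + u^2*v + 3*u^2 + 6*u*v + 2*u + 4*v + 6
F^* omega = (2*u^3 + 3*u^2*v + 6*u^2 + u*v^2 + 15*u*v + u + 6*v^2 + 2*v + 3) du + (u^3 + u^2*v + 3*u^2 + 6*u*v + 2*u + 4*v + 6) dv.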